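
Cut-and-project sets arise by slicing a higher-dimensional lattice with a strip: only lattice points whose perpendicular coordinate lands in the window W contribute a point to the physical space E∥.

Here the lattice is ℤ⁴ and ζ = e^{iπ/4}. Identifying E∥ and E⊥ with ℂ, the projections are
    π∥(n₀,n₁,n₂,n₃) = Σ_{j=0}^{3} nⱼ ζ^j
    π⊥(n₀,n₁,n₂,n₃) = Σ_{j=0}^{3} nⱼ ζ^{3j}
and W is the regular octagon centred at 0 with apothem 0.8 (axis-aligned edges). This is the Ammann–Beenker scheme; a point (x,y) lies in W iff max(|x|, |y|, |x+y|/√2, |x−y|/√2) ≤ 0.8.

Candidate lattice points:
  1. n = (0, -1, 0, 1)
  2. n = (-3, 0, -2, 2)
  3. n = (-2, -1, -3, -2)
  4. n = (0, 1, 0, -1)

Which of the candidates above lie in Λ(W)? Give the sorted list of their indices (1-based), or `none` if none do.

none

Internal map: ζ^{3j} for j=0..3 gives (1,0), (−√2/2,√2/2), (0,−1), (√2/2,√2/2).
#1 (0, -1, 0, 1): internal (1.4142, 0.0000); octagon support 1.4142 vs apothem 0.8 → ∉ W
#2 (-3, 0, -2, 2): internal (-1.5858, 3.4142); octagon support 3.5355 vs apothem 0.8 → ∉ W
#3 (-2, -1, -3, -2): internal (-2.7071, 0.8787); octagon support 2.7071 vs apothem 0.8 → ∉ W
#4 (0, 1, 0, -1): internal (-1.4142, 0.0000); octagon support 1.4142 vs apothem 0.8 → ∉ W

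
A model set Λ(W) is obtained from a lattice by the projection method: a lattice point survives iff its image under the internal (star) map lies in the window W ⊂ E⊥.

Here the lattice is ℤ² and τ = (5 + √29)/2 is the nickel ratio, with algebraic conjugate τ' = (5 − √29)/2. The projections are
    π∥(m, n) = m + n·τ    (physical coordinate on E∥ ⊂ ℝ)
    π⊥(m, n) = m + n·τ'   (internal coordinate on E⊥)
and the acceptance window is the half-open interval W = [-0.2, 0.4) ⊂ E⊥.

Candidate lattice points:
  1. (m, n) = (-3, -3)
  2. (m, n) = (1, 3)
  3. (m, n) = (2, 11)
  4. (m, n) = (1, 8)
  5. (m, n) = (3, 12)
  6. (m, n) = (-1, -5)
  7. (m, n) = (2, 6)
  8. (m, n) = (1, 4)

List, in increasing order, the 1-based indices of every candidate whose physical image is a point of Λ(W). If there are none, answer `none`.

3, 6, 8

τ' = (5−√29)/2 ≈ -0.19258.
candidate 1: (m,n)=(-3,-3) → π∥ = -3-3·τ ≈ -18.57775, π⊥ = -3-3·τ' ≈ -2.42225 ∉ [-0.2, 0.4) ⇒ out
candidate 2: (m,n)=(1,3) → π∥ = 1+3·τ ≈ 16.57775, π⊥ = 1+3·τ' ≈ 0.42225 ∉ [-0.2, 0.4) ⇒ out
candidate 3: (m,n)=(2,11) → π∥ = 2+11·τ ≈ 59.11841, π⊥ = 2+11·τ' ≈ -0.11841 ∈ [-0.2, 0.4) ⇒ IN Λ
candidate 4: (m,n)=(1,8) → π∥ = 1+8·τ ≈ 42.54066, π⊥ = 1+8·τ' ≈ -0.54066 ∉ [-0.2, 0.4) ⇒ out
candidate 5: (m,n)=(3,12) → π∥ = 3+12·τ ≈ 65.31099, π⊥ = 3+12·τ' ≈ 0.68901 ∉ [-0.2, 0.4) ⇒ out
candidate 6: (m,n)=(-1,-5) → π∥ = -1-5·τ ≈ -26.96291, π⊥ = -1-5·τ' ≈ -0.03709 ∈ [-0.2, 0.4) ⇒ IN Λ
candidate 7: (m,n)=(2,6) → π∥ = 2+6·τ ≈ 33.15549, π⊥ = 2+6·τ' ≈ 0.84451 ∉ [-0.2, 0.4) ⇒ out
candidate 8: (m,n)=(1,4) → π∥ = 1+4·τ ≈ 21.77033, π⊥ = 1+4·τ' ≈ 0.22967 ∈ [-0.2, 0.4) ⇒ IN Λ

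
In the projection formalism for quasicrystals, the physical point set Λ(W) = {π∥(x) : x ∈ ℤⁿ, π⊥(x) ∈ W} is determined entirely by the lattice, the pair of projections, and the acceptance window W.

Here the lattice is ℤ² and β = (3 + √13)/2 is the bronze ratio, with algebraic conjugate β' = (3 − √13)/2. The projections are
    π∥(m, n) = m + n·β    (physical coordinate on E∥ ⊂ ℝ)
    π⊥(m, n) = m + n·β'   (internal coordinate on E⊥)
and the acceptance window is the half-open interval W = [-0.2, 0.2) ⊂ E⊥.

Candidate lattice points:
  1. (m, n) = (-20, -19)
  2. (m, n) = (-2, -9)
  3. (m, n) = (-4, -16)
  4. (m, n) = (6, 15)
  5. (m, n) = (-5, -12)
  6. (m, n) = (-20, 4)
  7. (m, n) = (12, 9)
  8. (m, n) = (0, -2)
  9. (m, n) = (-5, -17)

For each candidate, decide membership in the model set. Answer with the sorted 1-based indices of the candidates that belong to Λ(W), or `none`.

9

β' = (3−√13)/2 ≈ -0.3028.
candidate 1: (m,n)=(-20,-19) → π∥ = -20-19·β ≈ -82.7527, π⊥ = -20-19·β' ≈ -14.2473 ∉ [-0.2, 0.2) ⇒ out
candidate 2: (m,n)=(-2,-9) → π∥ = -2-9·β ≈ -31.7250, π⊥ = -2-9·β' ≈ 0.7250 ∉ [-0.2, 0.2) ⇒ out
candidate 3: (m,n)=(-4,-16) → π∥ = -4-16·β ≈ -56.8444, π⊥ = -4-16·β' ≈ 0.8444 ∉ [-0.2, 0.2) ⇒ out
candidate 4: (m,n)=(6,15) → π∥ = 6+15·β ≈ 55.5416, π⊥ = 6+15·β' ≈ 1.4584 ∉ [-0.2, 0.2) ⇒ out
candidate 5: (m,n)=(-5,-12) → π∥ = -5-12·β ≈ -44.6333, π⊥ = -5-12·β' ≈ -1.3667 ∉ [-0.2, 0.2) ⇒ out
candidate 6: (m,n)=(-20,4) → π∥ = -20+4·β ≈ -6.7889, π⊥ = -20+4·β' ≈ -21.2111 ∉ [-0.2, 0.2) ⇒ out
candidate 7: (m,n)=(12,9) → π∥ = 12+9·β ≈ 41.7250, π⊥ = 12+9·β' ≈ 9.2750 ∉ [-0.2, 0.2) ⇒ out
candidate 8: (m,n)=(0,-2) → π∥ = 0-2·β ≈ -6.6056, π⊥ = 0-2·β' ≈ 0.6056 ∉ [-0.2, 0.2) ⇒ out
candidate 9: (m,n)=(-5,-17) → π∥ = -5-17·β ≈ -61.1472, π⊥ = -5-17·β' ≈ 0.1472 ∈ [-0.2, 0.2) ⇒ IN Λ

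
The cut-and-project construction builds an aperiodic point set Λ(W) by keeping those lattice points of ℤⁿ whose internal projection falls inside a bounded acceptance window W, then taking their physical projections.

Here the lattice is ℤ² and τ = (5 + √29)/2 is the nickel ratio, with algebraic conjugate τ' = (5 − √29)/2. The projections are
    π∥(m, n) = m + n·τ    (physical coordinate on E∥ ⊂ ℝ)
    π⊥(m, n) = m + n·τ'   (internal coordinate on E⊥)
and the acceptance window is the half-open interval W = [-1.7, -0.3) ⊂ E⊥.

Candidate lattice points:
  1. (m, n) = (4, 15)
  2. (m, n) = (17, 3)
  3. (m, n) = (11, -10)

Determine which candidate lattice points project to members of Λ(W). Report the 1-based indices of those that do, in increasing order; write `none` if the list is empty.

τ' = (5−√29)/2 ≈ -0.192582.
[1] lift (4,15): star map gives 1.111264; window check -1.7 ≤ 1.111264 < -0.3 is false → out
[2] lift (17,3): star map gives 16.422253; window check -1.7 ≤ 16.422253 < -0.3 is false → out
[3] lift (11,-10): star map gives 12.925824; window check -1.7 ≤ 12.925824 < -0.3 is false → out

none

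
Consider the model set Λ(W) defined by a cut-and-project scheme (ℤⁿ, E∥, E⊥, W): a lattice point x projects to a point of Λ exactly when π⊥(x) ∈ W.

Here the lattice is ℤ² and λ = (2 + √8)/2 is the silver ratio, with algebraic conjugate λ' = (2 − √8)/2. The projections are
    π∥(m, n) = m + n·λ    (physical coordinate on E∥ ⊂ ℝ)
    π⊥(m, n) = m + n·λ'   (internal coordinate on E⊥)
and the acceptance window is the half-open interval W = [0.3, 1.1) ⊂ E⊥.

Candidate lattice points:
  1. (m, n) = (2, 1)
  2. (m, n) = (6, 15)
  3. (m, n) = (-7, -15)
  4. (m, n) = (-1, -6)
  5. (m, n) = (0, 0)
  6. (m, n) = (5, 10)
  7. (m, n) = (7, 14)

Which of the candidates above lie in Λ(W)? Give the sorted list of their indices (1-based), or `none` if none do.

λ' = (2−√8)/2 ≈ -0.414214.
candidate 1: (m,n)=(2,1) → π∥ = 2+1·λ ≈ 4.414214, π⊥ = 2+1·λ' ≈ 1.585786 ∉ [0.3, 1.1) ⇒ out
candidate 2: (m,n)=(6,15) → π∥ = 6+15·λ ≈ 42.213203, π⊥ = 6+15·λ' ≈ -0.213203 ∉ [0.3, 1.1) ⇒ out
candidate 3: (m,n)=(-7,-15) → π∥ = -7-15·λ ≈ -43.213203, π⊥ = -7-15·λ' ≈ -0.786797 ∉ [0.3, 1.1) ⇒ out
candidate 4: (m,n)=(-1,-6) → π∥ = -1-6·λ ≈ -15.485281, π⊥ = -1-6·λ' ≈ 1.485281 ∉ [0.3, 1.1) ⇒ out
candidate 5: (m,n)=(0,0) → π∥ = 0+0·λ ≈ 0.000000, π⊥ = 0+0·λ' ≈ 0.000000 ∉ [0.3, 1.1) ⇒ out
candidate 6: (m,n)=(5,10) → π∥ = 5+10·λ ≈ 29.142136, π⊥ = 5+10·λ' ≈ 0.857864 ∈ [0.3, 1.1) ⇒ IN Λ
candidate 7: (m,n)=(7,14) → π∥ = 7+14·λ ≈ 40.798990, π⊥ = 7+14·λ' ≈ 1.201010 ∉ [0.3, 1.1) ⇒ out

6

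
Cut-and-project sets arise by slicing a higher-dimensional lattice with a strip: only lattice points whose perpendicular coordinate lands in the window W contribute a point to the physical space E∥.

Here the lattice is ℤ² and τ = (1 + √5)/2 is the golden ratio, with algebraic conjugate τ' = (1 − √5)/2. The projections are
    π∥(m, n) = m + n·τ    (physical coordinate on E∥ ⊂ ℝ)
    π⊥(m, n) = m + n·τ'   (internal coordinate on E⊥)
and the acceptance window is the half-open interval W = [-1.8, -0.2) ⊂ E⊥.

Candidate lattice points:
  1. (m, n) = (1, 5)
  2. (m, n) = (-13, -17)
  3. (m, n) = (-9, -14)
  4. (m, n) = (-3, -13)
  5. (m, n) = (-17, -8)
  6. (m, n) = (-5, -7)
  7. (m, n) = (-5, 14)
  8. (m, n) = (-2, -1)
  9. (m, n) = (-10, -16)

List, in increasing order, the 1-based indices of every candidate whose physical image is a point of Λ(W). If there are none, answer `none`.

Compute τ' = (1−√5)/2 = -0.618034, so π⊥(m,n) = m -0.618034·n.
candidate 1: (m,n)=(1,5) → π∥ = 1+5·τ ≈ 9.090170, π⊥ = 1+5·τ' ≈ -2.090170 ∉ [-1.8, -0.2) ⇒ out
candidate 2: (m,n)=(-13,-17) → π∥ = -13-17·τ ≈ -40.506578, π⊥ = -13-17·τ' ≈ -2.493422 ∉ [-1.8, -0.2) ⇒ out
candidate 3: (m,n)=(-9,-14) → π∥ = -9-14·τ ≈ -31.652476, π⊥ = -9-14·τ' ≈ -0.347524 ∈ [-1.8, -0.2) ⇒ IN Λ
candidate 4: (m,n)=(-3,-13) → π∥ = -3-13·τ ≈ -24.034442, π⊥ = -3-13·τ' ≈ 5.034442 ∉ [-1.8, -0.2) ⇒ out
candidate 5: (m,n)=(-17,-8) → π∥ = -17-8·τ ≈ -29.944272, π⊥ = -17-8·τ' ≈ -12.055728 ∉ [-1.8, -0.2) ⇒ out
candidate 6: (m,n)=(-5,-7) → π∥ = -5-7·τ ≈ -16.326238, π⊥ = -5-7·τ' ≈ -0.673762 ∈ [-1.8, -0.2) ⇒ IN Λ
candidate 7: (m,n)=(-5,14) → π∥ = -5+14·τ ≈ 17.652476, π⊥ = -5+14·τ' ≈ -13.652476 ∉ [-1.8, -0.2) ⇒ out
candidate 8: (m,n)=(-2,-1) → π∥ = -2-1·τ ≈ -3.618034, π⊥ = -2-1·τ' ≈ -1.381966 ∈ [-1.8, -0.2) ⇒ IN Λ
candidate 9: (m,n)=(-10,-16) → π∥ = -10-16·τ ≈ -35.888544, π⊥ = -10-16·τ' ≈ -0.111456 ∉ [-1.8, -0.2) ⇒ out

3, 6, 8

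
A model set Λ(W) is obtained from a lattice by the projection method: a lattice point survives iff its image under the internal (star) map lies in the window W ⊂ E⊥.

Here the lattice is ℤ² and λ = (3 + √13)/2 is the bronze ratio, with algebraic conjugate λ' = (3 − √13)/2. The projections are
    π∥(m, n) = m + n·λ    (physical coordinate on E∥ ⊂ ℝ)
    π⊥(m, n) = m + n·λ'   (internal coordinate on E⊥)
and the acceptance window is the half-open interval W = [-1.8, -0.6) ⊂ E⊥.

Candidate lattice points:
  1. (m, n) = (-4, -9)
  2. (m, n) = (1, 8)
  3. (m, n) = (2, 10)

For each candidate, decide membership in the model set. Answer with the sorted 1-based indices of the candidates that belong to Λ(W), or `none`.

1, 2, 3

Numerically λ ≈ 3.302776 and λ' = −1/λ ≈ -0.302776.
#1 (-4,-9): internal coord -4 + (-9)·λ' = -1.275019; -1.275019 ∈ [-1.8, -0.6) → IN Λ
#2 (1,8): internal coord 1 + (8)·λ' = -1.422205; -1.422205 ∈ [-1.8, -0.6) → IN Λ
#3 (2,10): internal coord 2 + (10)·λ' = -1.027756; -1.027756 ∈ [-1.8, -0.6) → IN Λ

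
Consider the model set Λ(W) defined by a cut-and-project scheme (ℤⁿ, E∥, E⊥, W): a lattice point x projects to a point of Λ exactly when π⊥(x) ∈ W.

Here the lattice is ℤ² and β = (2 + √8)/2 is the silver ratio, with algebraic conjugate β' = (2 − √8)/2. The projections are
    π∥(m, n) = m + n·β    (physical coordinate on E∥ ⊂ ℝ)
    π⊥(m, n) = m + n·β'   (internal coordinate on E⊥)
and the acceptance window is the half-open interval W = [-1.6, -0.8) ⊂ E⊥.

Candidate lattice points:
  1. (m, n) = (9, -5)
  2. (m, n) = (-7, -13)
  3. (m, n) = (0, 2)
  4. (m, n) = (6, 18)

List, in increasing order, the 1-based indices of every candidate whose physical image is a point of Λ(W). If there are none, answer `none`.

β' = (2−√8)/2 ≈ -0.414214.
#1 (9,-5): internal coord 9 + (-5)·β' = +11.071068; +11.071068 ∉ [-1.6, -0.8) → out
#2 (-7,-13): internal coord -7 + (-13)·β' = -1.615224; -1.615224 ∉ [-1.6, -0.8) → out
#3 (0,2): internal coord 0 + (2)·β' = -0.828427; -0.828427 ∈ [-1.6, -0.8) → IN Λ
#4 (6,18): internal coord 6 + (18)·β' = -1.455844; -1.455844 ∈ [-1.6, -0.8) → IN Λ

3, 4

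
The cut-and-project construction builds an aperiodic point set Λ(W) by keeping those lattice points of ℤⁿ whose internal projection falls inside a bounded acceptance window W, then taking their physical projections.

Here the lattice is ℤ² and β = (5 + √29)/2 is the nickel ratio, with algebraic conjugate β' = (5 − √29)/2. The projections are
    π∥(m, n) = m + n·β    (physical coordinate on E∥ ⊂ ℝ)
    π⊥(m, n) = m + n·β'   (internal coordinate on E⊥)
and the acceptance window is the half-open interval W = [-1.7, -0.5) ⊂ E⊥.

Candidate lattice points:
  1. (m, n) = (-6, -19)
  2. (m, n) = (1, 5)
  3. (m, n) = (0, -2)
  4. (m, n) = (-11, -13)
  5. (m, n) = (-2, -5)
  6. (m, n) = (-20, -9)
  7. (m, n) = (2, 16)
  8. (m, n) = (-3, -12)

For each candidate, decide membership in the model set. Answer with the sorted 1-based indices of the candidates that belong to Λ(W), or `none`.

Compute β' = (5−√29)/2 = -0.192582, so π⊥(m,n) = m -0.192582·n.
#1 (-6,-19): internal coord -6 + (-19)·β' = -2.340934; -2.340934 ∉ [-1.7, -0.5) → out
#2 (1,5): internal coord 1 + (5)·β' = +0.037088; +0.037088 ∉ [-1.7, -0.5) → out
#3 (0,-2): internal coord 0 + (-2)·β' = +0.385165; +0.385165 ∉ [-1.7, -0.5) → out
#4 (-11,-13): internal coord -11 + (-13)·β' = -8.496429; -8.496429 ∉ [-1.7, -0.5) → out
#5 (-2,-5): internal coord -2 + (-5)·β' = -1.037088; -1.037088 ∈ [-1.7, -0.5) → IN Λ
#6 (-20,-9): internal coord -20 + (-9)·β' = -18.266758; -18.266758 ∉ [-1.7, -0.5) → out
#7 (2,16): internal coord 2 + (16)·β' = -1.081318; -1.081318 ∈ [-1.7, -0.5) → IN Λ
#8 (-3,-12): internal coord -3 + (-12)·β' = -0.689011; -0.689011 ∈ [-1.7, -0.5) → IN Λ

5, 7, 8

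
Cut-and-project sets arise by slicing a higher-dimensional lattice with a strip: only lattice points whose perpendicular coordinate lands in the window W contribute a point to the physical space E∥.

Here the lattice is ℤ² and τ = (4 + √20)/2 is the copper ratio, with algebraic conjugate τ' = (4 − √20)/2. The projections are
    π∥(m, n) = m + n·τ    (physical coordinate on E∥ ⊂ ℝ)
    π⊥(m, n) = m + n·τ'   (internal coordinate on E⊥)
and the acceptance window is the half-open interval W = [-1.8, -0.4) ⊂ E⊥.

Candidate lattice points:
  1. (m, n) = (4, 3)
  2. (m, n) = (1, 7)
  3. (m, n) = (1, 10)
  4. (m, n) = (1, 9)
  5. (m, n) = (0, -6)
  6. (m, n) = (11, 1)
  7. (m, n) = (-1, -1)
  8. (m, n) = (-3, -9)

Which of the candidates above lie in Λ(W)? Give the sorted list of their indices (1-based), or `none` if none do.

Numerically τ ≈ 4.23607 and τ' = −1/τ ≈ -0.23607.
candidate 1: (m,n)=(4,3) → π∥ = 4+3·τ ≈ 16.70820, π⊥ = 4+3·τ' ≈ 3.29180 ∉ [-1.8, -0.4) ⇒ out
candidate 2: (m,n)=(1,7) → π∥ = 1+7·τ ≈ 30.65248, π⊥ = 1+7·τ' ≈ -0.65248 ∈ [-1.8, -0.4) ⇒ IN Λ
candidate 3: (m,n)=(1,10) → π∥ = 1+10·τ ≈ 43.36068, π⊥ = 1+10·τ' ≈ -1.36068 ∈ [-1.8, -0.4) ⇒ IN Λ
candidate 4: (m,n)=(1,9) → π∥ = 1+9·τ ≈ 39.12461, π⊥ = 1+9·τ' ≈ -1.12461 ∈ [-1.8, -0.4) ⇒ IN Λ
candidate 5: (m,n)=(0,-6) → π∥ = 0-6·τ ≈ -25.41641, π⊥ = 0-6·τ' ≈ 1.41641 ∉ [-1.8, -0.4) ⇒ out
candidate 6: (m,n)=(11,1) → π∥ = 11+1·τ ≈ 15.23607, π⊥ = 11+1·τ' ≈ 10.76393 ∉ [-1.8, -0.4) ⇒ out
candidate 7: (m,n)=(-1,-1) → π∥ = -1-1·τ ≈ -5.23607, π⊥ = -1-1·τ' ≈ -0.76393 ∈ [-1.8, -0.4) ⇒ IN Λ
candidate 8: (m,n)=(-3,-9) → π∥ = -3-9·τ ≈ -41.12461, π⊥ = -3-9·τ' ≈ -0.87539 ∈ [-1.8, -0.4) ⇒ IN Λ

2, 3, 4, 7, 8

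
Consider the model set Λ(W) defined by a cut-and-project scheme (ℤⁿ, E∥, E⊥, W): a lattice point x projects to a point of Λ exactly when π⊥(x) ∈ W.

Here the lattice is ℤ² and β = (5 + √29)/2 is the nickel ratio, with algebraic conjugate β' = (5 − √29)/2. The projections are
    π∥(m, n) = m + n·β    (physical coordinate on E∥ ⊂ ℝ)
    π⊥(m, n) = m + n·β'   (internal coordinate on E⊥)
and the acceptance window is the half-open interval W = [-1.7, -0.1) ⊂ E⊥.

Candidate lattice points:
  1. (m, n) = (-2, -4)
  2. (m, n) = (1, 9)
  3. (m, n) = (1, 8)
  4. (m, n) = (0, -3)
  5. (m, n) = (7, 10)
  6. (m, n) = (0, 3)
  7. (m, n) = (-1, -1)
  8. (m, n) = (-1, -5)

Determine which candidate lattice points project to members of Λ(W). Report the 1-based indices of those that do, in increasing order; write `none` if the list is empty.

β' = (5−√29)/2 ≈ -0.1926.
#1 (-2,-4): internal coord -2 + (-4)·β' = -1.2297; -1.2297 ∈ [-1.7, -0.1) → IN Λ
#2 (1,9): internal coord 1 + (9)·β' = -0.7332; -0.7332 ∈ [-1.7, -0.1) → IN Λ
#3 (1,8): internal coord 1 + (8)·β' = -0.5407; -0.5407 ∈ [-1.7, -0.1) → IN Λ
#4 (0,-3): internal coord 0 + (-3)·β' = +0.5777; +0.5777 ∉ [-1.7, -0.1) → out
#5 (7,10): internal coord 7 + (10)·β' = +5.0742; +5.0742 ∉ [-1.7, -0.1) → out
#6 (0,3): internal coord 0 + (3)·β' = -0.5777; -0.5777 ∈ [-1.7, -0.1) → IN Λ
#7 (-1,-1): internal coord -1 + (-1)·β' = -0.8074; -0.8074 ∈ [-1.7, -0.1) → IN Λ
#8 (-1,-5): internal coord -1 + (-5)·β' = -0.0371; -0.0371 ∉ [-1.7, -0.1) → out

1, 2, 3, 6, 7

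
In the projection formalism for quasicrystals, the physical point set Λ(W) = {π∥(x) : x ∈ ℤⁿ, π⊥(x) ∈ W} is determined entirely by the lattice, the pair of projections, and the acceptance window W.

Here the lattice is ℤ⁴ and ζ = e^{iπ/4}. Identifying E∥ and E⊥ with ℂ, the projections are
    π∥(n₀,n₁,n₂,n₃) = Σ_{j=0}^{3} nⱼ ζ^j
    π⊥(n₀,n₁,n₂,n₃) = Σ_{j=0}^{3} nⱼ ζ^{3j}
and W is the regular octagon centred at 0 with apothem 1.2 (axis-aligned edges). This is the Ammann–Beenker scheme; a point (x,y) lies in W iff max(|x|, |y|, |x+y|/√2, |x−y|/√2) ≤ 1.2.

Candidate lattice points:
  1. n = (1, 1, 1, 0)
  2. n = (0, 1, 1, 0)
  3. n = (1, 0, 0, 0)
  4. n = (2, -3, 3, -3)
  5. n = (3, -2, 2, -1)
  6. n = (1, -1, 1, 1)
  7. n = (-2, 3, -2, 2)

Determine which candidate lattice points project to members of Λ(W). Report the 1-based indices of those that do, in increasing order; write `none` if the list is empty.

Internal map: ζ^{3j} for j=0..3 gives (1,0), (−√2/2,√2/2), (0,−1), (√2/2,√2/2).
candidate 1: n = (1, 1, 1, 0) → π⊥ ≈ (+0.29289, -0.29289); max(|x|,|y|,|x±y|/√2) = 0.41421 ≤ 1.2 ⇒ ∈ W
candidate 2: n = (0, 1, 1, 0) → π⊥ ≈ (-0.70711, -0.29289); max(|x|,|y|,|x±y|/√2) = 0.70711 ≤ 1.2 ⇒ ∈ W
candidate 3: n = (1, 0, 0, 0) → π⊥ ≈ (+1.00000, +0.00000); max(|x|,|y|,|x±y|/√2) = 1.00000 ≤ 1.2 ⇒ ∈ W
candidate 4: n = (2, -3, 3, -3) → π⊥ ≈ (+2.00000, -7.24264); max(|x|,|y|,|x±y|/√2) = 7.24264 > 1.2 ⇒ ∉ W
candidate 5: n = (3, -2, 2, -1) → π⊥ ≈ (+3.70711, -4.12132); max(|x|,|y|,|x±y|/√2) = 5.53553 > 1.2 ⇒ ∉ W
candidate 6: n = (1, -1, 1, 1) → π⊥ ≈ (+2.41421, -1.00000); max(|x|,|y|,|x±y|/√2) = 2.41421 > 1.2 ⇒ ∉ W
candidate 7: n = (-2, 3, -2, 2) → π⊥ ≈ (-2.70711, +5.53553); max(|x|,|y|,|x±y|/√2) = 5.82843 > 1.2 ⇒ ∉ W

1, 2, 3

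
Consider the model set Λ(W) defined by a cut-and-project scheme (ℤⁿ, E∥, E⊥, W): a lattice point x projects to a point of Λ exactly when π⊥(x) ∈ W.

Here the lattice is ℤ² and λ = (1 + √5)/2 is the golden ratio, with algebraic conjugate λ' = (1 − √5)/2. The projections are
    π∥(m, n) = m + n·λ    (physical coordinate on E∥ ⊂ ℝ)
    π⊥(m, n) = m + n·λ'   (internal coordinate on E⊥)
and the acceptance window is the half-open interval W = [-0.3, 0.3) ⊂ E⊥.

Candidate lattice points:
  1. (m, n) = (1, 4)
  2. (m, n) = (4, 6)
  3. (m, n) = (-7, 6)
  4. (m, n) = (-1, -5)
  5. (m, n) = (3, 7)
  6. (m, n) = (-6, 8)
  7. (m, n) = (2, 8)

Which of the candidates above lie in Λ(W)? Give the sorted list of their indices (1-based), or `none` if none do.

2

λ' = (1−√5)/2 ≈ -0.6180.
#1 (1,4): internal coord 1 + (4)·λ' = -1.4721; -1.4721 ∉ [-0.3, 0.3) → out
#2 (4,6): internal coord 4 + (6)·λ' = +0.2918; +0.2918 ∈ [-0.3, 0.3) → IN Λ
#3 (-7,6): internal coord -7 + (6)·λ' = -10.7082; -10.7082 ∉ [-0.3, 0.3) → out
#4 (-1,-5): internal coord -1 + (-5)·λ' = +2.0902; +2.0902 ∉ [-0.3, 0.3) → out
#5 (3,7): internal coord 3 + (7)·λ' = -1.3262; -1.3262 ∉ [-0.3, 0.3) → out
#6 (-6,8): internal coord -6 + (8)·λ' = -10.9443; -10.9443 ∉ [-0.3, 0.3) → out
#7 (2,8): internal coord 2 + (8)·λ' = -2.9443; -2.9443 ∉ [-0.3, 0.3) → out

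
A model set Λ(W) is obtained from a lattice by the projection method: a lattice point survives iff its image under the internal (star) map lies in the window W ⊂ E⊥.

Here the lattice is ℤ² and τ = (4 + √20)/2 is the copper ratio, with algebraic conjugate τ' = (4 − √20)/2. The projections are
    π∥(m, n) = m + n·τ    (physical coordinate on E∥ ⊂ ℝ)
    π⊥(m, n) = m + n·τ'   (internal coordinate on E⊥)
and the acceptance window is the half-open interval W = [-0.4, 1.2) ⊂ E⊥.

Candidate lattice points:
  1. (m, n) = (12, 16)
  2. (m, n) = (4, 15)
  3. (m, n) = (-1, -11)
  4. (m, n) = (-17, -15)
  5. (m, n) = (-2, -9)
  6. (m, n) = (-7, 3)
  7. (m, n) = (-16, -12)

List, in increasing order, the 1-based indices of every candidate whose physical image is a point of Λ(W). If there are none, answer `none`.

2, 5

Numerically τ ≈ 4.236068 and τ' = −1/τ ≈ -0.236068.
[1] lift (12,16): star map gives 8.222912; window check -0.4 ≤ 8.222912 < 1.2 is false → out
[2] lift (4,15): star map gives 0.458980; window check -0.4 ≤ 0.458980 < 1.2 is true → IN Λ
[3] lift (-1,-11): star map gives 1.596748; window check -0.4 ≤ 1.596748 < 1.2 is false → out
[4] lift (-17,-15): star map gives -13.458980; window check -0.4 ≤ -13.458980 < 1.2 is false → out
[5] lift (-2,-9): star map gives 0.124612; window check -0.4 ≤ 0.124612 < 1.2 is true → IN Λ
[6] lift (-7,3): star map gives -7.708204; window check -0.4 ≤ -7.708204 < 1.2 is false → out
[7] lift (-16,-12): star map gives -13.167184; window check -0.4 ≤ -13.167184 < 1.2 is false → out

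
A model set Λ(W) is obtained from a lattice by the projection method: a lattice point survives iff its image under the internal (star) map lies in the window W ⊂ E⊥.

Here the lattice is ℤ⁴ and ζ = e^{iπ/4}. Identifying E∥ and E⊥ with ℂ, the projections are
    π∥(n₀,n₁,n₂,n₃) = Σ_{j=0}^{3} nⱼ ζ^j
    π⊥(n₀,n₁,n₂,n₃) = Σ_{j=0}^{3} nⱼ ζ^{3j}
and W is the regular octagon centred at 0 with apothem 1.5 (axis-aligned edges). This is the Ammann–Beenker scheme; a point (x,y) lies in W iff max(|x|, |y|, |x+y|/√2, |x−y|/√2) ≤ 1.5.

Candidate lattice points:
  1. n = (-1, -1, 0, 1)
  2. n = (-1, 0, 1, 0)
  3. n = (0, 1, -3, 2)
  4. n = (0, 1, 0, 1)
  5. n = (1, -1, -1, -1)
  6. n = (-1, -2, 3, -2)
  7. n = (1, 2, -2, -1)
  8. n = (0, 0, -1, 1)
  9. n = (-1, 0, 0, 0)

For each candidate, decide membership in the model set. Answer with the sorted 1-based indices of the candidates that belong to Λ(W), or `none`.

With ζ = e^{iπ/4} the internal vectors are ζ^0,ζ^3,ζ^6,ζ^9.
#1 (-1, -1, 0, 1): internal (0.4142, 0.0000); octagon support 0.4142 vs apothem 1.5 → ∈ W
#2 (-1, 0, 1, 0): internal (-1.0000, -1.0000); octagon support 1.4142 vs apothem 1.5 → ∈ W
#3 (0, 1, -3, 2): internal (0.7071, 5.1213); octagon support 5.1213 vs apothem 1.5 → ∉ W
#4 (0, 1, 0, 1): internal (0.0000, 1.4142); octagon support 1.4142 vs apothem 1.5 → ∈ W
#5 (1, -1, -1, -1): internal (1.0000, -0.4142); octagon support 1.0000 vs apothem 1.5 → ∈ W
#6 (-1, -2, 3, -2): internal (-1.0000, -5.8284); octagon support 5.8284 vs apothem 1.5 → ∉ W
#7 (1, 2, -2, -1): internal (-1.1213, 2.7071); octagon support 2.7071 vs apothem 1.5 → ∉ W
#8 (0, 0, -1, 1): internal (0.7071, 1.7071); octagon support 1.7071 vs apothem 1.5 → ∉ W
#9 (-1, 0, 0, 0): internal (-1.0000, 0.0000); octagon support 1.0000 vs apothem 1.5 → ∈ W

1, 2, 4, 5, 9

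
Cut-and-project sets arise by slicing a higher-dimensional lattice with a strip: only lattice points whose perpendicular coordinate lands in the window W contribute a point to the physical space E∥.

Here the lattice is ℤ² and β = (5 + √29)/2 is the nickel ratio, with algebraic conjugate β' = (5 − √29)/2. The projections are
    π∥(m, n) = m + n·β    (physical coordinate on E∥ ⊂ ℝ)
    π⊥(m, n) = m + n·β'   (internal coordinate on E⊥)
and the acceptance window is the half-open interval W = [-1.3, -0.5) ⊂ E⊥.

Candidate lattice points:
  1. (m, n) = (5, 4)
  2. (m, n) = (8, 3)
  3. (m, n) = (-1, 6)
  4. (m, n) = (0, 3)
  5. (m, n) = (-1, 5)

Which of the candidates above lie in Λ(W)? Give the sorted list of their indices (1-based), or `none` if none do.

Compute β' = (5−√29)/2 = -0.1926, so π⊥(m,n) = m -0.1926·n.
#1 (5,4): internal coord 5 + (4)·β' = +4.2297; +4.2297 ∉ [-1.3, -0.5) → out
#2 (8,3): internal coord 8 + (3)·β' = +7.4223; +7.4223 ∉ [-1.3, -0.5) → out
#3 (-1,6): internal coord -1 + (6)·β' = -2.1555; -2.1555 ∉ [-1.3, -0.5) → out
#4 (0,3): internal coord 0 + (3)·β' = -0.5777; -0.5777 ∈ [-1.3, -0.5) → IN Λ
#5 (-1,5): internal coord -1 + (5)·β' = -1.9629; -1.9629 ∉ [-1.3, -0.5) → out

4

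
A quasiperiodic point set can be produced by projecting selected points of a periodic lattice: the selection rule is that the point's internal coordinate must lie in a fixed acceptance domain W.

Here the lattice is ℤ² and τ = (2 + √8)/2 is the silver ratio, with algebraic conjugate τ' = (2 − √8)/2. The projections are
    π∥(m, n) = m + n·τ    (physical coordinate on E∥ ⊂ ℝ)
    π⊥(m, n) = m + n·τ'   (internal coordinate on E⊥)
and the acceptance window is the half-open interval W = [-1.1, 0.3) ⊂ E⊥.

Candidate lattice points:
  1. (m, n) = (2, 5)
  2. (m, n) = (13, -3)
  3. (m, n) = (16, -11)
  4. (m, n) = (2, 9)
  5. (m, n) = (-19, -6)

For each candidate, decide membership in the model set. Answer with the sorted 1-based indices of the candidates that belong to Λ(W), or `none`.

1

Compute τ' = (2−√8)/2 = -0.414214, so π⊥(m,n) = m -0.414214·n.
[1] lift (2,5): star map gives -0.071068; window check -1.1 ≤ -0.071068 < 0.3 is true → IN Λ
[2] lift (13,-3): star map gives 14.242641; window check -1.1 ≤ 14.242641 < 0.3 is false → out
[3] lift (16,-11): star map gives 20.556349; window check -1.1 ≤ 20.556349 < 0.3 is false → out
[4] lift (2,9): star map gives -1.727922; window check -1.1 ≤ -1.727922 < 0.3 is false → out
[5] lift (-19,-6): star map gives -16.514719; window check -1.1 ≤ -16.514719 < 0.3 is false → out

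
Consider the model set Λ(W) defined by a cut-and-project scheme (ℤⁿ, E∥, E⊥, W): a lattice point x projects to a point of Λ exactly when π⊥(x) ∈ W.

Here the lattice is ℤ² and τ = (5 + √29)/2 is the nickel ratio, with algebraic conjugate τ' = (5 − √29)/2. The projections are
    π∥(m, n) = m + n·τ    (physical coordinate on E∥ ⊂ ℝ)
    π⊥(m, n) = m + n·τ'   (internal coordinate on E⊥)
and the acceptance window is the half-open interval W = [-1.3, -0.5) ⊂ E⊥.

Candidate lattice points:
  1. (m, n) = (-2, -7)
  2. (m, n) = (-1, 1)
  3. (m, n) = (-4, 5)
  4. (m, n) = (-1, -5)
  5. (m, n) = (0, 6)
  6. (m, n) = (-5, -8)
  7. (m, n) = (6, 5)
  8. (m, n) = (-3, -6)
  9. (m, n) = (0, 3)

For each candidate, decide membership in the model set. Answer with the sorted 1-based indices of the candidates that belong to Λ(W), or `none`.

Compute τ' = (5−√29)/2 = -0.1926, so π⊥(m,n) = m -0.1926·n.
#1 (-2,-7): internal coord -2 + (-7)·τ' = -0.6519; -0.6519 ∈ [-1.3, -0.5) → IN Λ
#2 (-1,1): internal coord -1 + (1)·τ' = -1.1926; -1.1926 ∈ [-1.3, -0.5) → IN Λ
#3 (-4,5): internal coord -4 + (5)·τ' = -4.9629; -4.9629 ∉ [-1.3, -0.5) → out
#4 (-1,-5): internal coord -1 + (-5)·τ' = -0.0371; -0.0371 ∉ [-1.3, -0.5) → out
#5 (0,6): internal coord 0 + (6)·τ' = -1.1555; -1.1555 ∈ [-1.3, -0.5) → IN Λ
#6 (-5,-8): internal coord -5 + (-8)·τ' = -3.4593; -3.4593 ∉ [-1.3, -0.5) → out
#7 (6,5): internal coord 6 + (5)·τ' = +5.0371; +5.0371 ∉ [-1.3, -0.5) → out
#8 (-3,-6): internal coord -3 + (-6)·τ' = -1.8445; -1.8445 ∉ [-1.3, -0.5) → out
#9 (0,3): internal coord 0 + (3)·τ' = -0.5777; -0.5777 ∈ [-1.3, -0.5) → IN Λ

1, 2, 5, 9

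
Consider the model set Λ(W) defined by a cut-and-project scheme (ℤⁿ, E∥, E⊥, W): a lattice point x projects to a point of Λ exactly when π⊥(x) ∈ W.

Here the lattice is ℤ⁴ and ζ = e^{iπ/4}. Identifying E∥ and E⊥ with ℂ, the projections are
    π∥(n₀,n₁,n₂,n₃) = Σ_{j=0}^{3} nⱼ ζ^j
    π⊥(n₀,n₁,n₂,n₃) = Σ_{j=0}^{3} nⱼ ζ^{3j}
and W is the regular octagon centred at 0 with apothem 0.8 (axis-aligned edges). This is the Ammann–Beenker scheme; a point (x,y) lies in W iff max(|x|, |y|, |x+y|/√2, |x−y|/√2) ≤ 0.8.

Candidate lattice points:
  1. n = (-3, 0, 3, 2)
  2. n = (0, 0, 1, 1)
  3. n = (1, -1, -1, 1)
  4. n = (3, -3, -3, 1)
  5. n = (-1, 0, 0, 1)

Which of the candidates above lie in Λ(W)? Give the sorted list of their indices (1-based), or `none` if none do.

Internal map: ζ^{3j} for j=0..3 gives (1,0), (−√2/2,√2/2), (0,−1), (√2/2,√2/2).
candidate 1: n = (-3, 0, 3, 2) → π⊥ ≈ (-1.58579, -1.58579); max(|x|,|y|,|x±y|/√2) = 2.24264 > 0.8 ⇒ ∉ W
candidate 2: n = (0, 0, 1, 1) → π⊥ ≈ (+0.70711, -0.29289); max(|x|,|y|,|x±y|/√2) = 0.70711 ≤ 0.8 ⇒ ∈ W
candidate 3: n = (1, -1, -1, 1) → π⊥ ≈ (+2.41421, +1.00000); max(|x|,|y|,|x±y|/√2) = 2.41421 > 0.8 ⇒ ∉ W
candidate 4: n = (3, -3, -3, 1) → π⊥ ≈ (+5.82843, +1.58579); max(|x|,|y|,|x±y|/√2) = 5.82843 > 0.8 ⇒ ∉ W
candidate 5: n = (-1, 0, 0, 1) → π⊥ ≈ (-0.29289, +0.70711); max(|x|,|y|,|x±y|/√2) = 0.70711 ≤ 0.8 ⇒ ∈ W

2, 5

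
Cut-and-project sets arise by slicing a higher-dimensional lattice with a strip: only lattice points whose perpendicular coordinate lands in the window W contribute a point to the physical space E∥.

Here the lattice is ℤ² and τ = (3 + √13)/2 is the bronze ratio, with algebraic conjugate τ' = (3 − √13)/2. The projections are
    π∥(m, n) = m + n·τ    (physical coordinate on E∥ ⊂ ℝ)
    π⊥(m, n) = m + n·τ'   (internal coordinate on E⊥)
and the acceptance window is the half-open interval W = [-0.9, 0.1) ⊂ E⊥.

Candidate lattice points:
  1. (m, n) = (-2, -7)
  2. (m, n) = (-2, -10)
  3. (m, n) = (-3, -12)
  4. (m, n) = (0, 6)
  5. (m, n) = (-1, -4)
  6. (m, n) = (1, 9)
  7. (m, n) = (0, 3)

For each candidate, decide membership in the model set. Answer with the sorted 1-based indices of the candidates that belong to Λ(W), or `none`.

none

τ' = (3−√13)/2 ≈ -0.302776.
#1 (-2,-7): internal coord -2 + (-7)·τ' = +0.119429; +0.119429 ∉ [-0.9, 0.1) → out
#2 (-2,-10): internal coord -2 + (-10)·τ' = +1.027756; +1.027756 ∉ [-0.9, 0.1) → out
#3 (-3,-12): internal coord -3 + (-12)·τ' = +0.633308; +0.633308 ∉ [-0.9, 0.1) → out
#4 (0,6): internal coord 0 + (6)·τ' = -1.816654; -1.816654 ∉ [-0.9, 0.1) → out
#5 (-1,-4): internal coord -1 + (-4)·τ' = +0.211103; +0.211103 ∉ [-0.9, 0.1) → out
#6 (1,9): internal coord 1 + (9)·τ' = -1.724981; -1.724981 ∉ [-0.9, 0.1) → out
#7 (0,3): internal coord 0 + (3)·τ' = -0.908327; -0.908327 ∉ [-0.9, 0.1) → out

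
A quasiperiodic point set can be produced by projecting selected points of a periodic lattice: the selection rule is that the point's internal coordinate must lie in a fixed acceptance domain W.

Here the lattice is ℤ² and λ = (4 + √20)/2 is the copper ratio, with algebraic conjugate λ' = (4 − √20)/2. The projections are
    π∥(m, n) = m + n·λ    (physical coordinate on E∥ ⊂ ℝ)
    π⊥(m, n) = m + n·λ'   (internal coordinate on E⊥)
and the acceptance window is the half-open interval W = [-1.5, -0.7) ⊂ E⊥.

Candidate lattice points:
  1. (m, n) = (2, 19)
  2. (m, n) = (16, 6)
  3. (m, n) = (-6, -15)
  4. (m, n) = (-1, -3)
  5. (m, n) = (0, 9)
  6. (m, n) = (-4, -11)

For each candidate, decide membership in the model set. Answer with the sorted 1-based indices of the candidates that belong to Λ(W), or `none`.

λ' = (4−√20)/2 ≈ -0.236068.
candidate 1: (m,n)=(2,19) → π∥ = 2+19·λ ≈ 82.485292, π⊥ = 2+19·λ' ≈ -2.485292 ∉ [-1.5, -0.7) ⇒ out
candidate 2: (m,n)=(16,6) → π∥ = 16+6·λ ≈ 41.416408, π⊥ = 16+6·λ' ≈ 14.583592 ∉ [-1.5, -0.7) ⇒ out
candidate 3: (m,n)=(-6,-15) → π∥ = -6-15·λ ≈ -69.541020, π⊥ = -6-15·λ' ≈ -2.458980 ∉ [-1.5, -0.7) ⇒ out
candidate 4: (m,n)=(-1,-3) → π∥ = -1-3·λ ≈ -13.708204, π⊥ = -1-3·λ' ≈ -0.291796 ∉ [-1.5, -0.7) ⇒ out
candidate 5: (m,n)=(0,9) → π∥ = 0+9·λ ≈ 38.124612, π⊥ = 0+9·λ' ≈ -2.124612 ∉ [-1.5, -0.7) ⇒ out
candidate 6: (m,n)=(-4,-11) → π∥ = -4-11·λ ≈ -50.596748, π⊥ = -4-11·λ' ≈ -1.403252 ∈ [-1.5, -0.7) ⇒ IN Λ

6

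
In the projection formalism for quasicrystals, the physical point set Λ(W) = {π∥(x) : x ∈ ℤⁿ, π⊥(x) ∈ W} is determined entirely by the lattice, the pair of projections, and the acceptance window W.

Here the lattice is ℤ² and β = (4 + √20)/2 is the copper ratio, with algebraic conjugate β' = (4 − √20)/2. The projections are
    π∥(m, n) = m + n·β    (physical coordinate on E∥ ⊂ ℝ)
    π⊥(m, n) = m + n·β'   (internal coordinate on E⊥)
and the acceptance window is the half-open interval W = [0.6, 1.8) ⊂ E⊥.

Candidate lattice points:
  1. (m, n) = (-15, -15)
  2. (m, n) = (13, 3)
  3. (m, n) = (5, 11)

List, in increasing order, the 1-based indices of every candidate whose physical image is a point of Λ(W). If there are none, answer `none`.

Compute β' = (4−√20)/2 = -0.2361, so π⊥(m,n) = m -0.2361·n.
[1] lift (-15,-15): star map gives -11.4590; window check 0.6 ≤ -11.4590 < 1.8 is false → out
[2] lift (13,3): star map gives 12.2918; window check 0.6 ≤ 12.2918 < 1.8 is false → out
[3] lift (5,11): star map gives 2.4033; window check 0.6 ≤ 2.4033 < 1.8 is false → out

none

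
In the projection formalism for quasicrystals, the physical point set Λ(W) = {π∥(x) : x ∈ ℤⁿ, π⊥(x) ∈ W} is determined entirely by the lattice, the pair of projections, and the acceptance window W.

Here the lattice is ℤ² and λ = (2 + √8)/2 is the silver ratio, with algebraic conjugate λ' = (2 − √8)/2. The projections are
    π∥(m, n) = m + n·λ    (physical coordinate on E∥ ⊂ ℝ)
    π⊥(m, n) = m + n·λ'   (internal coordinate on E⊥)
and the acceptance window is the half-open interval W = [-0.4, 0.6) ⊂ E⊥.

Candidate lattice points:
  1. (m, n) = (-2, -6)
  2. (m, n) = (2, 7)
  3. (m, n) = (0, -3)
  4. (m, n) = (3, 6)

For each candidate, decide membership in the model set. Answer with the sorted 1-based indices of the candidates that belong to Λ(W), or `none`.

λ' = (2−√8)/2 ≈ -0.4142.
[1] lift (-2,-6): star map gives 0.4853; window check -0.4 ≤ 0.4853 < 0.6 is true → IN Λ
[2] lift (2,7): star map gives -0.8995; window check -0.4 ≤ -0.8995 < 0.6 is false → out
[3] lift (0,-3): star map gives 1.2426; window check -0.4 ≤ 1.2426 < 0.6 is false → out
[4] lift (3,6): star map gives 0.5147; window check -0.4 ≤ 0.5147 < 0.6 is true → IN Λ

1, 4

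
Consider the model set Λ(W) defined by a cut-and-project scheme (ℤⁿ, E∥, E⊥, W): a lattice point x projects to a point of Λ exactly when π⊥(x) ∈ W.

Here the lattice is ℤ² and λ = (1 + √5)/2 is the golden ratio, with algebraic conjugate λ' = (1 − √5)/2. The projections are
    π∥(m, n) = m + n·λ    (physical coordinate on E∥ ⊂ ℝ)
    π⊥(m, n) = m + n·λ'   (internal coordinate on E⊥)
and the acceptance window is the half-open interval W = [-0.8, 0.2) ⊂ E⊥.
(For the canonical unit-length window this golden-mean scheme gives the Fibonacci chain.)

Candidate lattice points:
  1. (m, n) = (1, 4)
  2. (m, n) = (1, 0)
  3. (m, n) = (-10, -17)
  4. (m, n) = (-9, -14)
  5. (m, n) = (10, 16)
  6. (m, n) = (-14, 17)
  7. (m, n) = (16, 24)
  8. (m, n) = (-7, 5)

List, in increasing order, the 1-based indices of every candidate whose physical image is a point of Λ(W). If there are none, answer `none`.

4, 5

Compute λ' = (1−√5)/2 = -0.618034, so π⊥(m,n) = m -0.618034·n.
#1 (1,4): internal coord 1 + (4)·λ' = -1.472136; -1.472136 ∉ [-0.8, 0.2) → out
#2 (1,0): internal coord 1 + (0)·λ' = +1.000000; +1.000000 ∉ [-0.8, 0.2) → out
#3 (-10,-17): internal coord -10 + (-17)·λ' = +0.506578; +0.506578 ∉ [-0.8, 0.2) → out
#4 (-9,-14): internal coord -9 + (-14)·λ' = -0.347524; -0.347524 ∈ [-0.8, 0.2) → IN Λ
#5 (10,16): internal coord 10 + (16)·λ' = +0.111456; +0.111456 ∈ [-0.8, 0.2) → IN Λ
#6 (-14,17): internal coord -14 + (17)·λ' = -24.506578; -24.506578 ∉ [-0.8, 0.2) → out
#7 (16,24): internal coord 16 + (24)·λ' = +1.167184; +1.167184 ∉ [-0.8, 0.2) → out
#8 (-7,5): internal coord -7 + (5)·λ' = -10.090170; -10.090170 ∉ [-0.8, 0.2) → out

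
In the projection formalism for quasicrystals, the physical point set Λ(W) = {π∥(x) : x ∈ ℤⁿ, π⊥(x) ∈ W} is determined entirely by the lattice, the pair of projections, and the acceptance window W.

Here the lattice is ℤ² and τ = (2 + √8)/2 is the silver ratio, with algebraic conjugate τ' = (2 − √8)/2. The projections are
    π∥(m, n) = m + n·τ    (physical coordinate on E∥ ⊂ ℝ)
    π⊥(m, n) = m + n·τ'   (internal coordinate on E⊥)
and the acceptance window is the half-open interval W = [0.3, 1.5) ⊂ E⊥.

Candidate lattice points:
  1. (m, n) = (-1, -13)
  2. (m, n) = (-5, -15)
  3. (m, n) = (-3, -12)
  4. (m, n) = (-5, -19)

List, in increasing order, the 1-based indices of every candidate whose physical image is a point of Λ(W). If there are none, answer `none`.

2

Compute τ' = (2−√8)/2 = -0.41421, so π⊥(m,n) = m -0.41421·n.
[1] lift (-1,-13): star map gives 4.38478; window check 0.3 ≤ 4.38478 < 1.5 is false → out
[2] lift (-5,-15): star map gives 1.21320; window check 0.3 ≤ 1.21320 < 1.5 is true → IN Λ
[3] lift (-3,-12): star map gives 1.97056; window check 0.3 ≤ 1.97056 < 1.5 is false → out
[4] lift (-5,-19): star map gives 2.87006; window check 0.3 ≤ 2.87006 < 1.5 is false → out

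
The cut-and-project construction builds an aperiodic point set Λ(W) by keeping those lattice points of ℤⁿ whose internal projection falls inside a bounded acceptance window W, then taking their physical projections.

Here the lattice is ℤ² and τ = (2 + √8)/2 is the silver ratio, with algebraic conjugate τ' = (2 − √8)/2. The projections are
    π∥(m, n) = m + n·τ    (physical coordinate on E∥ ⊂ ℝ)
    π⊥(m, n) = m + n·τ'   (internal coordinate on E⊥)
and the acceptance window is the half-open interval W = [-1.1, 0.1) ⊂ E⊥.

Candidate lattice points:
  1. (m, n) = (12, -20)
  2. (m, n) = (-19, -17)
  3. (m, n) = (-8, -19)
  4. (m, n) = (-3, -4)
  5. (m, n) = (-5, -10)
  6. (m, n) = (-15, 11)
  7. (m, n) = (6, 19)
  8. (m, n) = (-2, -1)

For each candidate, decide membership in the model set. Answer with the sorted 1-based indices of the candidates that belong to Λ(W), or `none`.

3, 5

Compute τ' = (2−√8)/2 = -0.4142, so π⊥(m,n) = m -0.4142·n.
#1 (12,-20): internal coord 12 + (-20)·τ' = +20.2843; +20.2843 ∉ [-1.1, 0.1) → out
#2 (-19,-17): internal coord -19 + (-17)·τ' = -11.9584; -11.9584 ∉ [-1.1, 0.1) → out
#3 (-8,-19): internal coord -8 + (-19)·τ' = -0.1299; -0.1299 ∈ [-1.1, 0.1) → IN Λ
#4 (-3,-4): internal coord -3 + (-4)·τ' = -1.3431; -1.3431 ∉ [-1.1, 0.1) → out
#5 (-5,-10): internal coord -5 + (-10)·τ' = -0.8579; -0.8579 ∈ [-1.1, 0.1) → IN Λ
#6 (-15,11): internal coord -15 + (11)·τ' = -19.5563; -19.5563 ∉ [-1.1, 0.1) → out
#7 (6,19): internal coord 6 + (19)·τ' = -1.8701; -1.8701 ∉ [-1.1, 0.1) → out
#8 (-2,-1): internal coord -2 + (-1)·τ' = -1.5858; -1.5858 ∉ [-1.1, 0.1) → out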